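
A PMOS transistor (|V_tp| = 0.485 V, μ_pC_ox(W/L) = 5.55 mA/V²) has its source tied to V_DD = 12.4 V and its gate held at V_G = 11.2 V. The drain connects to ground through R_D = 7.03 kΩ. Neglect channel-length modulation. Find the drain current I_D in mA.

I_D = 1.42 mA

V_SG = V_DD − V_G = 12.4 − 11.2 = 1.2 V, so V_ov = 1.2 − 0.485 = 0.715 V.
Assume saturation: I_D = ½ k_p V_ov² = 0.5 × 5.55 × 0.715² = 1.42 mA, giving V_SD = V_DD − I_D R_D = 12.4 − 1.42 × 7.03 = 2.43 V.
V_SD = 2.43 V ≥ V_ov = 0.715 V, confirming saturation.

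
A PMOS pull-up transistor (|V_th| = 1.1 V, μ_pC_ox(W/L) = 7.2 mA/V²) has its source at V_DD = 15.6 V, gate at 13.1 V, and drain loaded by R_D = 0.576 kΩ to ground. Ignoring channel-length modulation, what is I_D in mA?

V_SG = V_DD − V_G = 15.6 − 13.1 = 2.5 V, so V_ov = 2.5 − 1.1 = 1.4 V.
Assume saturation: I_D = ½ k_p V_ov² = 0.5 × 7.2 × 1.4² = 7.06 mA, giving V_SD = V_DD − I_D R_D = 15.6 − 7.06 × 0.576 = 11.5 V.
V_SD = 11.5 V ≥ V_ov = 1.4 V, confirming saturation.

I_D = 7.06 mA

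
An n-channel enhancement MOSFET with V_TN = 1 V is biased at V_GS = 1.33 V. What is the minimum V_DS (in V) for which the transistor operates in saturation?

V_DS,sat = 0.330 V

The boundary between triode and saturation is V_DS = V_GS − V_TN = V_ov.
V_ov = 1.33 − 1 = 0.33 V.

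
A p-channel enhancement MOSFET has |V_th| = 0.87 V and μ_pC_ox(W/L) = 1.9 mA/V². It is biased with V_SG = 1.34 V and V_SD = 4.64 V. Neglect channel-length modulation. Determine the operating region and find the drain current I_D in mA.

V_ov = V_SG − |V_th| = 1.34 − 0.87 = 0.47 V.
Since V_SD = 4.64 V ≥ V_ov = 0.47 V, the device is in saturation.
I_D = ½ k_p V_ov² = 0.5 × 1.9 × 0.47² = 0.21 mA.

Saturation; I_D = 0.210 mA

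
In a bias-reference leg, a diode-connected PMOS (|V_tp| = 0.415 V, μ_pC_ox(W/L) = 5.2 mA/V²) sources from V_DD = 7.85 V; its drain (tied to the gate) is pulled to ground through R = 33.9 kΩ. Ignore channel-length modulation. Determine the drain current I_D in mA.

I_D = 0.211 mA

With gate tied to drain, V_SG = V_SD ≥ V_SG − |V_tp|, so the device is in saturation.
KCL at the drain: ½ k_p (V_SG − |V_tp|)² = (V_DD − V_SG)/R.
Let x = V_SG − 0.415. Then 88.1 x² + x − 7.435 = 0, giving x = 0.285 V (positive root), so V_SG = 0.7 V.
I_D = (V_DD − V_SG)/R = (7.85 − 0.7) / 33.9 = 0.211 mA.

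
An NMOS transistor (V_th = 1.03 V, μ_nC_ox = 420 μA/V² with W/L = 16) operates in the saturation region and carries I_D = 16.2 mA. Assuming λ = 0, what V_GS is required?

k_n = μ_nC_ox · (W/L) = 6.72 mA/V².
In saturation I_D = ½ k_n (V_GS − V_th)², so V_GS − V_th = √(2 I_D / k_n) = √(2 × 16.2 / 6.72) = 2.2 V.
V_GS = 1.03 + 2.2 = 3.23 V.

V_GS = 3.23 V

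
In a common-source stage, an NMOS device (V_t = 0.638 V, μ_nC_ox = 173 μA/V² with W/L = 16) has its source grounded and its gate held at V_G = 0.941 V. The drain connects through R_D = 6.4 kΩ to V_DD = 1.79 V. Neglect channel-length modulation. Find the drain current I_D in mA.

I_D = 0.127 mA

V_GS = V_G = 0.941 V, so V_ov = 0.941 − 0.638 = 0.303 V.
k_n = μ_nC_ox · (W/L) = 2.768 mA/V².
Assume saturation: I_D = ½ k_n V_ov² = 0.5 × 2.768 × 0.303² = 0.127 mA, giving V_DS = V_DD − I_D R_D = 1.79 − 0.127 × 6.4 = 0.977 V.
V_DS = 0.977 V ≥ V_ov = 0.303 V, confirming saturation.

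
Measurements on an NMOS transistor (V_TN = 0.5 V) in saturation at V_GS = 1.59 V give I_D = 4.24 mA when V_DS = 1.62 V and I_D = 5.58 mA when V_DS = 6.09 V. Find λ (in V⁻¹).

With V_GS fixed, I_D ∝ (1 + λ V_DS) in saturation, so I_D2/I_D1 = (1 + λ V_DS2)/(1 + λ V_DS1).
5.58/4.24 = 1.316 = (1 + 6.09 λ)/(1 + 1.62 λ).
Solving: λ (I_D1 V_DS2 − I_D2 V_DS1) = I_D2 − I_D1, so λ = (5.58 − 4.24) / (4.24 × 6.09 − 5.58 × 1.62) = 1.34 / 16.8 = 0.0798 V⁻¹.

λ = 0.0798 V⁻¹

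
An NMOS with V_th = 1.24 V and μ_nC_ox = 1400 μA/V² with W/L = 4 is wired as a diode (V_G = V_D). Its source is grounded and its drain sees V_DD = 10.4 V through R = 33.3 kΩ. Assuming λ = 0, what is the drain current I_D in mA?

With gate tied to drain, V_GS = V_DS ≥ V_GS − V_th, so the device is in saturation.
k_n = μ_nC_ox · (W/L) = 5.6 mA/V².
KCL at the drain: ½ k_n (V_GS − V_th)² = (V_DD − V_GS)/R.
Let x = V_GS − 1.24. Then 93.2 x² + x − 9.16 = 0, giving x = 0.308 V (positive root), so V_GS = 1.55 V.
I_D = (V_DD − V_GS)/R = (10.4 − 1.55) / 33.3 = 0.266 mA.

I_D = 0.266 mA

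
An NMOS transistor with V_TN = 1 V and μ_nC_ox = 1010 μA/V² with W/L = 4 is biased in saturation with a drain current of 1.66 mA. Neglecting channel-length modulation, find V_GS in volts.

V_GS = 1.91 V

k_n = μ_nC_ox · (W/L) = 4.04 mA/V².
In saturation I_D = ½ k_n (V_GS − V_TN)², so V_GS − V_TN = √(2 I_D / k_n) = √(2 × 1.66 / 4.04) = 0.907 V.
V_GS = 1 + 0.907 = 1.91 V.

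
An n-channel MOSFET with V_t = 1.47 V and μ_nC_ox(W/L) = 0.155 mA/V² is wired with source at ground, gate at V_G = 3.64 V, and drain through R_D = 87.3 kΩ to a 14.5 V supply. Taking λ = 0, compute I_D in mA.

V_GS = V_G = 3.64 V, so V_ov = 3.64 − 1.47 = 2.17 V.
Assume saturation: I_D = ½ k_n V_ov² = 0.5 × 0.155 × 2.17² = 0.365 mA, giving V_DS = V_DD − I_D R_D = 14.5 − 0.365 × 87.3 = -17.4 V.
But -17.4 V < V_ov = 2.17 V, so the device is actually in triode.
In triode I_D = k_n[V_ov V_DS − ½ V_DS²] and I_D = (V_DD − V_DS)/R_D. Equating: 6.77 V_DS² − 30.36 V_DS + 14.5 = 0, giving V_DS = 0.543 V (the root below V_ov).
I_D = (14.5 − 0.543) / 87.3 = 0.16 mA.

I_D = 0.160 mA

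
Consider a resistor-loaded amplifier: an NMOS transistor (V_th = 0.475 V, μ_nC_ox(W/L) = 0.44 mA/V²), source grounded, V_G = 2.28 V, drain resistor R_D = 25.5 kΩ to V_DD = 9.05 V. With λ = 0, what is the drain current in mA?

I_D = 0.336 mA

V_GS = V_G = 2.28 V, so V_ov = 2.28 − 0.475 = 1.8 V.
Assume saturation: I_D = ½ k_n V_ov² = 0.5 × 0.44 × 1.8² = 0.717 mA, giving V_DS = V_DD − I_D R_D = 9.05 − 0.717 × 25.5 = -9.23 V.
But -9.23 V < V_ov = 1.8 V, so the device is actually in triode.
In triode I_D = k_n[V_ov V_DS − ½ V_DS²] and I_D = (V_DD − V_DS)/R_D. Equating: 5.61 V_DS² − 21.25 V_DS + 9.05 = 0, giving V_DS = 0.489 V (the root below V_ov).
I_D = (9.05 − 0.489) / 25.5 = 0.336 mA.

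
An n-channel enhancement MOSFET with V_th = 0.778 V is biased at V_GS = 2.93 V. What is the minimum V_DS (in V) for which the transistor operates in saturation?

V_DS,sat = 2.15 V

The boundary between triode and saturation is V_DS = V_GS − V_th = V_ov.
V_ov = 2.93 − 0.778 = 2.15 V.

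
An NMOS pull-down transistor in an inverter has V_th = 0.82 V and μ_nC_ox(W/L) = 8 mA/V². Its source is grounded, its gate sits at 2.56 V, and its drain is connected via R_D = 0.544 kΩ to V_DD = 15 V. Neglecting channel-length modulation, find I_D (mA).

V_GS = V_G = 2.56 V, so V_ov = 2.56 − 0.82 = 1.74 V.
Assume saturation: I_D = ½ k_n V_ov² = 0.5 × 8 × 1.74² = 12.1 mA, giving V_DS = V_DD − I_D R_D = 15 − 12.1 × 0.544 = 8.41 V.
V_DS = 8.41 V ≥ V_ov = 1.74 V, confirming saturation.

I_D = 12.1 mA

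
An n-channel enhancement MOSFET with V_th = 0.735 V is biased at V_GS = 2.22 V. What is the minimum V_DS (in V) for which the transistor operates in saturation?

V_DS,sat = 1.49 V

The boundary between triode and saturation is V_DS = V_GS − V_th = V_ov.
V_ov = 2.22 − 0.735 = 1.49 V.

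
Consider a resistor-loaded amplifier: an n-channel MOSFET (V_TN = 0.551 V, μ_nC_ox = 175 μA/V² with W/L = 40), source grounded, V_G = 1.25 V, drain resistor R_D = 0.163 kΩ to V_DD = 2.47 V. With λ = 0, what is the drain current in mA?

V_GS = V_G = 1.25 V, so V_ov = 1.25 − 0.551 = 0.699 V.
k_n = μ_nC_ox · (W/L) = 7 mA/V².
Assume saturation: I_D = ½ k_n V_ov² = 0.5 × 7 × 0.699² = 1.71 mA, giving V_DS = V_DD − I_D R_D = 2.47 − 1.71 × 0.163 = 2.19 V.
V_DS = 2.19 V ≥ V_ov = 0.699 V, confirming saturation.

I_D = 1.71 mA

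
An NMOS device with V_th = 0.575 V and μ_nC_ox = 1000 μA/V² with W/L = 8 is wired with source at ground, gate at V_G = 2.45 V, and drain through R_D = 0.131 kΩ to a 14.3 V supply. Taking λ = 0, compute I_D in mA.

V_GS = V_G = 2.45 V, so V_ov = 2.45 − 0.575 = 1.88 V.
k_n = μ_nC_ox · (W/L) = 8 mA/V².
Assume saturation: I_D = ½ k_n V_ov² = 0.5 × 8 × 1.88² = 14.1 mA, giving V_DS = V_DD − I_D R_D = 14.3 − 14.1 × 0.131 = 12.5 V.
V_DS = 12.5 V ≥ V_ov = 1.88 V, confirming saturation.

I_D = 14.1 mA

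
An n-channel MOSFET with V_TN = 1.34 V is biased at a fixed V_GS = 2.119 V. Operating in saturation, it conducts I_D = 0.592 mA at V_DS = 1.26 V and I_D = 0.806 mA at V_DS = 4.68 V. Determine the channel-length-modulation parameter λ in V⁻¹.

With V_GS fixed, I_D ∝ (1 + λ V_DS) in saturation, so I_D2/I_D1 = (1 + λ V_DS2)/(1 + λ V_DS1).
0.806/0.592 = 1.361 = (1 + 4.68 λ)/(1 + 1.26 λ).
Solving: λ (I_D1 V_DS2 − I_D2 V_DS1) = I_D2 − I_D1, so λ = (0.806 − 0.592) / (0.592 × 4.68 − 0.806 × 1.26) = 0.214 / 1.75 = 0.122 V⁻¹.

λ = 0.122 V⁻¹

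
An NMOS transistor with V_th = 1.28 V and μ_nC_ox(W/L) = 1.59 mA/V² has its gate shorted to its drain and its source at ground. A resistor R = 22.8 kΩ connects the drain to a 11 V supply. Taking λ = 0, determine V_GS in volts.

V_GS = 1.99 V

With gate tied to drain, V_GS = V_DS ≥ V_GS − V_th, so the device is in saturation.
KCL at the drain: ½ k_n (V_GS − V_th)² = (V_DD − V_GS)/R.
Let x = V_GS − 1.28. Then 18.1 x² + x − 9.72 = 0, giving x = 0.705 V (positive root), so V_GS = 1.99 V.
I_D = (V_DD − V_GS)/R = (11 − 1.99) / 22.8 = 0.395 mA.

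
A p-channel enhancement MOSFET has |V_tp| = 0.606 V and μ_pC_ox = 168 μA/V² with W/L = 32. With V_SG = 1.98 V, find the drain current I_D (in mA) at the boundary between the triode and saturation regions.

At the boundary V_SD = V_ov = V_SG − |V_tp| = 1.98 − 0.606 = 1.37 V.
k_p = μ_pC_ox · (W/L) = 5.376 mA/V².
I_D = ½ k_p V_ov² = 0.5 × 5.376 × 1.37² = 5.07 mA.

I_D = 5.07 mA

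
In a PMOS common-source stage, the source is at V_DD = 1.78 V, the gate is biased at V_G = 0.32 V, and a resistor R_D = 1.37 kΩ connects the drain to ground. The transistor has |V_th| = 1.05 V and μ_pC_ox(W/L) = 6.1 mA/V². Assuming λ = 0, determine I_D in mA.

V_SG = V_DD − V_G = 1.78 − 0.32 = 1.46 V, so V_ov = 1.46 − 1.05 = 0.41 V.
Assume saturation: I_D = ½ k_p V_ov² = 0.5 × 6.1 × 0.41² = 0.513 mA, giving V_SD = V_DD − I_D R_D = 1.78 − 0.513 × 1.37 = 1.08 V.
V_SD = 1.08 V ≥ V_ov = 0.41 V, confirming saturation.

I_D = 0.513 mA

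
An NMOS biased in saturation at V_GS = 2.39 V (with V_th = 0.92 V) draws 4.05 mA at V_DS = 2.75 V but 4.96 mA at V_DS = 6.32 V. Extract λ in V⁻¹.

With V_GS fixed, I_D ∝ (1 + λ V_DS) in saturation, so I_D2/I_D1 = (1 + λ V_DS2)/(1 + λ V_DS1).
4.96/4.05 = 1.225 = (1 + 6.32 λ)/(1 + 2.75 λ).
Solving: λ (I_D1 V_DS2 − I_D2 V_DS1) = I_D2 − I_D1, so λ = (4.96 − 4.05) / (4.05 × 6.32 − 4.96 × 2.75) = 0.91 / 12 = 0.0761 V⁻¹.

λ = 0.0761 V⁻¹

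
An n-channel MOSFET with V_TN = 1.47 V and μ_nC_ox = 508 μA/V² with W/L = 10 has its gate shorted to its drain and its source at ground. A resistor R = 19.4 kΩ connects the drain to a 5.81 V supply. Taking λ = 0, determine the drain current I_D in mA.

With gate tied to drain, V_GS = V_DS ≥ V_GS − V_TN, so the device is in saturation.
k_n = μ_nC_ox · (W/L) = 5.08 mA/V².
KCL at the drain: ½ k_n (V_GS − V_TN)² = (V_DD − V_GS)/R.
Let x = V_GS − 1.47. Then 49.3 x² + x − 4.34 = 0, giving x = 0.287 V (positive root), so V_GS = 1.76 V.
I_D = (V_DD − V_GS)/R = (5.81 − 1.76) / 19.4 = 0.209 mA.

I_D = 0.209 mA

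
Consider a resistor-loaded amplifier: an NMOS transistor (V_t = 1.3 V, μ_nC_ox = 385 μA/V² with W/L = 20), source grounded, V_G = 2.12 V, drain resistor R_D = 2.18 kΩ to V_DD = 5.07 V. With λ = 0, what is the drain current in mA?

V_GS = V_G = 2.12 V, so V_ov = 2.12 − 1.3 = 0.82 V.
k_n = μ_nC_ox · (W/L) = 7.7 mA/V².
Assume saturation: I_D = ½ k_n V_ov² = 0.5 × 7.7 × 0.82² = 2.59 mA, giving V_DS = V_DD − I_D R_D = 5.07 − 2.59 × 2.18 = -0.573 V.
But -0.573 V < V_ov = 0.82 V, so the device is actually in triode.
In triode I_D = k_n[V_ov V_DS − ½ V_DS²] and I_D = (V_DD − V_DS)/R_D. Equating: 8.39 V_DS² − 14.76 V_DS + 5.07 = 0, giving V_DS = 0.468 V (the root below V_ov).
I_D = (5.07 − 0.468) / 2.18 = 2.11 mA.

I_D = 2.11 mA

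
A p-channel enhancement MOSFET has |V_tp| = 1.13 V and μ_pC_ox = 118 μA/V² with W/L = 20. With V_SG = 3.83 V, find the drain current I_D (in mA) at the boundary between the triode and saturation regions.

I_D = 8.60 mA

At the boundary V_SD = V_ov = V_SG − |V_tp| = 3.83 − 1.13 = 2.7 V.
k_p = μ_pC_ox · (W/L) = 2.36 mA/V².
I_D = ½ k_p V_ov² = 0.5 × 2.36 × 2.7² = 8.6 mA.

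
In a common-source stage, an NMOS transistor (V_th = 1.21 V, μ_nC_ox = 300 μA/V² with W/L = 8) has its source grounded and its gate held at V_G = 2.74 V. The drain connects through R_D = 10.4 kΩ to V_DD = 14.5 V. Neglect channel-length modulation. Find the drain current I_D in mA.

V_GS = V_G = 2.74 V, so V_ov = 2.74 − 1.21 = 1.53 V.
k_n = μ_nC_ox · (W/L) = 2.4 mA/V².
Assume saturation: I_D = ½ k_n V_ov² = 0.5 × 2.4 × 1.53² = 2.81 mA, giving V_DS = V_DD − I_D R_D = 14.5 − 2.81 × 10.4 = -14.7 V.
But -14.7 V < V_ov = 1.53 V, so the device is actually in triode.
In triode I_D = k_n[V_ov V_DS − ½ V_DS²] and I_D = (V_DD − V_DS)/R_D. Equating: 12.5 V_DS² − 39.19 V_DS + 14.5 = 0, giving V_DS = 0.428 V (the root below V_ov).
I_D = (14.5 − 0.428) / 10.4 = 1.35 mA.

I_D = 1.35 mA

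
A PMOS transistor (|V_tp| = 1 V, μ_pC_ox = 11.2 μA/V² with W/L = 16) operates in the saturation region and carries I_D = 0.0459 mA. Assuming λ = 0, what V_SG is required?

k_p = μ_pC_ox · (W/L) = 0.1792 mA/V².
In saturation I_D = ½ k_p (V_SG − |V_tp|)², so V_SG − |V_tp| = √(2 I_D / k_p) = √(2 × 0.0459 / 0.1792) = 0.716 V.
V_SG = 1 + 0.716 = 1.72 V.

V_SG = 1.72 V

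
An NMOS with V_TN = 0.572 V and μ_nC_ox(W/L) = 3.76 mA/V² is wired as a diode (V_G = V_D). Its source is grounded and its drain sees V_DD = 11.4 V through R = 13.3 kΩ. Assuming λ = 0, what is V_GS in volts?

With gate tied to drain, V_GS = V_DS ≥ V_GS − V_TN, so the device is in saturation.
KCL at the drain: ½ k_n (V_GS − V_TN)² = (V_DD − V_GS)/R.
Let x = V_GS − 0.572. Then 25 x² + x − 10.83 = 0, giving x = 0.638 V (positive root), so V_GS = 1.21 V.
I_D = (V_DD − V_GS)/R = (11.4 − 1.21) / 13.3 = 0.766 mA.

V_GS = 1.21 V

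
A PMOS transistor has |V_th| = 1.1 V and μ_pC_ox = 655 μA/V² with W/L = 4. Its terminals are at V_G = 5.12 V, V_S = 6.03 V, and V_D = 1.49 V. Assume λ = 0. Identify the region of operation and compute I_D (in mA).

V_SG = V_S − V_G = 6.03 − 5.12 = 0.91 V; V_SD = V_S − V_D = 6.03 − 1.49 = 4.54 V.
V_SG = 0.91 V < |V_th| = 1.1 V, so the transistor is in cutoff.

Cutoff; I_D = 0 mA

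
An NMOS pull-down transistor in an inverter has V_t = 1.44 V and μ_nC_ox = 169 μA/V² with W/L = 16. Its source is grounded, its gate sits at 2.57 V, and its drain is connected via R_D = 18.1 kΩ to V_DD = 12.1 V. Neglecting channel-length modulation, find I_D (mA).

V_GS = V_G = 2.57 V, so V_ov = 2.57 − 1.44 = 1.13 V.
k_n = μ_nC_ox · (W/L) = 2.704 mA/V².
Assume saturation: I_D = ½ k_n V_ov² = 0.5 × 2.704 × 1.13² = 1.73 mA, giving V_DS = V_DD − I_D R_D = 12.1 − 1.73 × 18.1 = -19.1 V.
But -19.1 V < V_ov = 1.13 V, so the device is actually in triode.
In triode I_D = k_n[V_ov V_DS − ½ V_DS²] and I_D = (V_DD − V_DS)/R_D. Equating: 24.5 V_DS² − 56.3 V_DS + 12.1 = 0, giving V_DS = 0.24 V (the root below V_ov).
I_D = (12.1 − 0.24) / 18.1 = 0.655 mA.

I_D = 0.655 mA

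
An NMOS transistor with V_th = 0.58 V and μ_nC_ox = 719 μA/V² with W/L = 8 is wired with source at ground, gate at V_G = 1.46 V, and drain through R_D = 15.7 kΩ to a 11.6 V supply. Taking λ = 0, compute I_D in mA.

V_GS = V_G = 1.46 V, so V_ov = 1.46 − 0.58 = 0.88 V.
k_n = μ_nC_ox · (W/L) = 5.752 mA/V².
Assume saturation: I_D = ½ k_n V_ov² = 0.5 × 5.752 × 0.88² = 2.23 mA, giving V_DS = V_DD − I_D R_D = 11.6 − 2.23 × 15.7 = -23.4 V.
But -23.4 V < V_ov = 0.88 V, so the device is actually in triode.
In triode I_D = k_n[V_ov V_DS − ½ V_DS²] and I_D = (V_DD − V_DS)/R_D. Equating: 45.2 V_DS² − 80.47 V_DS + 11.6 = 0, giving V_DS = 0.158 V (the root below V_ov).
I_D = (11.6 − 0.158) / 15.7 = 0.729 mA.

I_D = 0.729 mA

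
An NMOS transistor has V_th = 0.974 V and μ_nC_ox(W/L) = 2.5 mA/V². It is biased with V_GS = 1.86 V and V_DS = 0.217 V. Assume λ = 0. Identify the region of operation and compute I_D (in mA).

Triode; I_D = 0.422 mA

V_ov = V_GS − V_th = 1.86 − 0.974 = 0.886 V.
Since V_DS = 0.217 V < V_ov = 0.886 V, the device is in the triode region.
I_D = k_n [V_ov · V_DS − ½ V_DS²] = 2.5 × [0.886 × 0.217 − 0.5 × 0.217²] = 0.422 mA.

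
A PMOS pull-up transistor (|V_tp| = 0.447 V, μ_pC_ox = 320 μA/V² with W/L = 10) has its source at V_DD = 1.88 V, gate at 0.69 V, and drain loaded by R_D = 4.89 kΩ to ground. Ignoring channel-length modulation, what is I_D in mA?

V_SG = V_DD − V_G = 1.88 − 0.69 = 1.19 V, so V_ov = 1.19 − 0.447 = 0.743 V.
k_p = μ_pC_ox · (W/L) = 3.2 mA/V².
Assume saturation: I_D = ½ k_p V_ov² = 0.5 × 3.2 × 0.743² = 0.883 mA, giving V_SD = V_DD − I_D R_D = 1.88 − 0.883 × 4.89 = -2.44 V.
But -2.44 V < V_ov = 0.743 V, so the device is actually in triode.
In triode I_D = k_p[V_ov V_SD − ½ V_SD²] and I_D = (V_DD − V_SD)/R_D. Equating: 7.82 V_SD² − 12.63 V_SD + 1.88 = 0, giving V_SD = 0.166 V (the root below V_ov).
I_D = (1.88 − 0.166) / 4.89 = 0.351 mA.

I_D = 0.351 mA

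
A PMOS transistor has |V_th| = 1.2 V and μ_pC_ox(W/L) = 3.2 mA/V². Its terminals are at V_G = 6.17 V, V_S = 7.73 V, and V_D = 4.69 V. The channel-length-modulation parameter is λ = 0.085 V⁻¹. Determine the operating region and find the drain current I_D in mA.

Saturation; I_D = 0.261 mA

V_SG = V_S − V_G = 7.73 − 6.17 = 1.56 V; V_SD = V_S − V_D = 7.73 − 4.69 = 3.04 V.
V_ov = V_SG − |V_th| = 1.56 − 1.2 = 0.36 V.
Since V_SD = 3.04 V ≥ V_ov = 0.36 V, the device is in saturation.
I_D = ½ k_p V_ov² (1 + λ V_SD) = 0.5 × 3.2 × 0.36² × (1 + 0.085 × 3.04) = 0.261 mA.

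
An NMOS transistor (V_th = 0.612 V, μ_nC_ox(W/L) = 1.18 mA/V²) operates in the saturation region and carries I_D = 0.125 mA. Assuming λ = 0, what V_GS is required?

In saturation I_D = ½ k_n (V_GS − V_th)², so V_GS − V_th = √(2 I_D / k_n) = √(2 × 0.125 / 1.18) = 0.46 V.
V_GS = 0.612 + 0.46 = 1.07 V.

V_GS = 1.07 V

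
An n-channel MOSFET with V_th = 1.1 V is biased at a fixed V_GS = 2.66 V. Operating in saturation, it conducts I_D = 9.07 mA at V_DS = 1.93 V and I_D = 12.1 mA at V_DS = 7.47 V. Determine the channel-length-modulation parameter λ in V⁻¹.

λ = 0.0682 V⁻¹

With V_GS fixed, I_D ∝ (1 + λ V_DS) in saturation, so I_D2/I_D1 = (1 + λ V_DS2)/(1 + λ V_DS1).
12.1/9.07 = 1.334 = (1 + 7.47 λ)/(1 + 1.93 λ).
Solving: λ (I_D1 V_DS2 − I_D2 V_DS1) = I_D2 − I_D1, so λ = (12.1 − 9.07) / (9.07 × 7.47 − 12.1 × 1.93) = 3.03 / 44.4 = 0.0682 V⁻¹.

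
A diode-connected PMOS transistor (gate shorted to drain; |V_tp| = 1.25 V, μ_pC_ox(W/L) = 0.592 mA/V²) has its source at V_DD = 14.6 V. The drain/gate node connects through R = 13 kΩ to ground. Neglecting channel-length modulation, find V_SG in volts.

With gate tied to drain, V_SG = V_SD ≥ V_SG − |V_tp|, so the device is in saturation.
KCL at the drain: ½ k_p (V_SG − |V_tp|)² = (V_DD − V_SG)/R.
Let x = V_SG − 1.25. Then 3.85 x² + x − 13.35 = 0, giving x = 1.74 V (positive root), so V_SG = 2.99 V.
I_D = (V_DD − V_SG)/R = (14.6 − 2.99) / 13 = 0.893 mA.

V_SG = 2.99 V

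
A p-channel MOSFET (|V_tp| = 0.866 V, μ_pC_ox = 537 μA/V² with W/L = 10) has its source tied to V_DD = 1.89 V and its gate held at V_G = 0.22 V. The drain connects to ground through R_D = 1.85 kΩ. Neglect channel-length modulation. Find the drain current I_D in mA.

V_SG = V_DD − V_G = 1.89 − 0.22 = 1.67 V, so V_ov = 1.67 − 0.866 = 0.804 V.
k_p = μ_pC_ox · (W/L) = 5.37 mA/V².
Assume saturation: I_D = ½ k_p V_ov² = 0.5 × 5.37 × 0.804² = 1.74 mA, giving V_SD = V_DD − I_D R_D = 1.89 − 1.74 × 1.85 = -1.32 V.
But -1.32 V < V_ov = 0.804 V, so the device is actually in triode.
In triode I_D = k_p[V_ov V_SD − ½ V_SD²] and I_D = (V_DD − V_SD)/R_D. Equating: 4.97 V_SD² − 8.987 V_SD + 1.89 = 0, giving V_SD = 0.243 V (the root below V_ov).
I_D = (1.89 − 0.243) / 1.85 = 0.89 mA.

I_D = 0.890 mA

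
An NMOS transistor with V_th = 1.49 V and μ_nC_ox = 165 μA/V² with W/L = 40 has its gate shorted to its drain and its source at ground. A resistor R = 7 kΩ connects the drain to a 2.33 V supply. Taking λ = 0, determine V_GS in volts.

With gate tied to drain, V_GS = V_DS ≥ V_GS − V_th, so the device is in saturation.
k_n = μ_nC_ox · (W/L) = 6.6 mA/V².
KCL at the drain: ½ k_n (V_GS − V_th)² = (V_DD − V_GS)/R.
Let x = V_GS − 1.49. Then 23.1 x² + x − 0.84 = 0, giving x = 0.17 V (positive root), so V_GS = 1.66 V.
I_D = (V_DD − V_GS)/R = (2.33 − 1.66) / 7 = 0.0957 mA.

V_GS = 1.66 V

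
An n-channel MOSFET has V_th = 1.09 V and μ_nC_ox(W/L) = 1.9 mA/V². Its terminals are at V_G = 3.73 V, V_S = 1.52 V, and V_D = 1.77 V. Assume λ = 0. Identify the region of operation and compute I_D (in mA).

V_GS = V_G − V_S = 3.73 − 1.52 = 2.21 V; V_DS = V_D − V_S = 1.77 − 1.52 = 0.25 V.
V_ov = V_GS − V_th = 2.21 − 1.09 = 1.12 V.
Since V_DS = 0.25 V < V_ov = 1.12 V, the device is in the triode region.
I_D = k_n [V_ov · V_DS − ½ V_DS²] = 1.9 × [1.12 × 0.25 − 0.5 × 0.25²] = 0.473 mA.

Triode; I_D = 0.473 mA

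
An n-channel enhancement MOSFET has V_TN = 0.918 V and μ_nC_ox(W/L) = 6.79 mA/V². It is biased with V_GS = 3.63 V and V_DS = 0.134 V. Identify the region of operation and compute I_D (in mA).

V_ov = V_GS − V_TN = 3.63 − 0.918 = 2.71 V.
Since V_DS = 0.134 V < V_ov = 2.71 V, the device is in the triode region.
I_D = k_n [V_ov · V_DS − ½ V_DS²] = 6.79 × [2.71 × 0.134 − 0.5 × 0.134²] = 2.41 mA.

Triode; I_D = 2.41 mA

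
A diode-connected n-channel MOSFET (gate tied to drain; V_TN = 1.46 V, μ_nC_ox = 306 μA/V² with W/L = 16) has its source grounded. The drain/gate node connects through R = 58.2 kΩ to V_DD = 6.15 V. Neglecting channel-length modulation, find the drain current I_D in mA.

With gate tied to drain, V_GS = V_DS ≥ V_GS − V_TN, so the device is in saturation.
k_n = μ_nC_ox · (W/L) = 4.896 mA/V².
KCL at the drain: ½ k_n (V_GS − V_TN)² = (V_DD − V_GS)/R.
Let x = V_GS − 1.46. Then 142 x² + x − 4.69 = 0, giving x = 0.178 V (positive root), so V_GS = 1.64 V.
I_D = (V_DD − V_GS)/R = (6.15 − 1.64) / 58.2 = 0.0775 mA.

I_D = 0.0775 mA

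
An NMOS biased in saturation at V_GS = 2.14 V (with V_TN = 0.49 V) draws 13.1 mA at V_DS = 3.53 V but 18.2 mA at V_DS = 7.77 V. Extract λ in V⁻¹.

With V_GS fixed, I_D ∝ (1 + λ V_DS) in saturation, so I_D2/I_D1 = (1 + λ V_DS2)/(1 + λ V_DS1).
18.2/13.1 = 1.389 = (1 + 7.77 λ)/(1 + 3.53 λ).
Solving: λ (I_D1 V_DS2 − I_D2 V_DS1) = I_D2 − I_D1, so λ = (18.2 − 13.1) / (13.1 × 7.77 − 18.2 × 3.53) = 5.1 / 37.5 = 0.136 V⁻¹.

λ = 0.136 V⁻¹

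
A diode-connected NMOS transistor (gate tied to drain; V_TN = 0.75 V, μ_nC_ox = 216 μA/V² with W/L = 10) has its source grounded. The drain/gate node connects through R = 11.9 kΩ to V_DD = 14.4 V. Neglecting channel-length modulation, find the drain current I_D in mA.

With gate tied to drain, V_GS = V_DS ≥ V_GS − V_TN, so the device is in saturation.
k_n = μ_nC_ox · (W/L) = 2.16 mA/V².
KCL at the drain: ½ k_n (V_GS − V_TN)² = (V_DD − V_GS)/R.
Let x = V_GS − 0.75. Then 12.9 x² + x − 13.65 = 0, giving x = 0.992 V (positive root), so V_GS = 1.74 V.
I_D = (V_DD − V_GS)/R = (14.4 − 1.74) / 11.9 = 1.06 mA.

I_D = 1.06 mA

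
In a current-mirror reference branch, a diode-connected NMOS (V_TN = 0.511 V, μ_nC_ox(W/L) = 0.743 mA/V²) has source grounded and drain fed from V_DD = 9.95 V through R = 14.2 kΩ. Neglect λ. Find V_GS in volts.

V_GS = 1.76 V

With gate tied to drain, V_GS = V_DS ≥ V_GS − V_TN, so the device is in saturation.
KCL at the drain: ½ k_n (V_GS − V_TN)² = (V_DD − V_GS)/R.
Let x = V_GS − 0.511. Then 5.28 x² + x − 9.439 = 0, giving x = 1.25 V (positive root), so V_GS = 1.76 V.
I_D = (V_DD − V_GS)/R = (9.95 − 1.76) / 14.2 = 0.577 mA.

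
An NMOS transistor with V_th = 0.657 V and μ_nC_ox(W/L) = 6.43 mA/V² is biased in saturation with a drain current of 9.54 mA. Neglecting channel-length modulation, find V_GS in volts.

V_GS = 2.38 V

In saturation I_D = ½ k_n (V_GS − V_th)², so V_GS − V_th = √(2 I_D / k_n) = √(2 × 9.54 / 6.43) = 1.72 V.
V_GS = 0.657 + 1.72 = 2.38 V.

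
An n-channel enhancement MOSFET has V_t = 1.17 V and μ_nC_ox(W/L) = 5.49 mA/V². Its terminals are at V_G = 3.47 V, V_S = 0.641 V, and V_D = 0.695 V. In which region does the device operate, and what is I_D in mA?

V_GS = V_G − V_S = 3.47 − 0.641 = 2.83 V; V_DS = V_D − V_S = 0.695 − 0.641 = 0.054 V.
V_ov = V_GS − V_t = 2.83 − 1.17 = 1.66 V.
Since V_DS = 0.054 V < V_ov = 1.66 V, the device is in the triode region.
I_D = k_n [V_ov · V_DS − ½ V_DS²] = 5.49 × [1.66 × 0.054 − 0.5 × 0.054²] = 0.484 mA.

Triode; I_D = 0.484 mA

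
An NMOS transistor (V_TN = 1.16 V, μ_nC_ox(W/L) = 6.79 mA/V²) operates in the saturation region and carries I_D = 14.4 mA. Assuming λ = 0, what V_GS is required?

In saturation I_D = ½ k_n (V_GS − V_TN)², so V_GS − V_TN = √(2 I_D / k_n) = √(2 × 14.4 / 6.79) = 2.06 V.
V_GS = 1.16 + 2.06 = 3.22 V.

V_GS = 3.22 V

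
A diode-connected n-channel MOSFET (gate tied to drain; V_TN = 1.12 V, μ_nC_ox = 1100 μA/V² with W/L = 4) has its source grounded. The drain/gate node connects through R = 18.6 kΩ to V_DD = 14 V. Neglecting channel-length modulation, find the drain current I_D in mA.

I_D = 0.663 mA

With gate tied to drain, V_GS = V_DS ≥ V_GS − V_TN, so the device is in saturation.
k_n = μ_nC_ox · (W/L) = 4.4 mA/V².
KCL at the drain: ½ k_n (V_GS − V_TN)² = (V_DD − V_GS)/R.
Let x = V_GS − 1.12. Then 40.9 x² + x − 12.88 = 0, giving x = 0.549 V (positive root), so V_GS = 1.67 V.
I_D = (V_DD − V_GS)/R = (14 − 1.67) / 18.6 = 0.663 mA.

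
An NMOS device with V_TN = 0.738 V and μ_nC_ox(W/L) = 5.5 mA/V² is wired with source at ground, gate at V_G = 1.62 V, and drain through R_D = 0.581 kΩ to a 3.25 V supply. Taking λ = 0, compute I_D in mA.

I_D = 2.14 mA

V_GS = V_G = 1.62 V, so V_ov = 1.62 − 0.738 = 0.882 V.
Assume saturation: I_D = ½ k_n V_ov² = 0.5 × 5.5 × 0.882² = 2.14 mA, giving V_DS = V_DD − I_D R_D = 3.25 − 2.14 × 0.581 = 2.01 V.
V_DS = 2.01 V ≥ V_ov = 0.882 V, confirming saturation.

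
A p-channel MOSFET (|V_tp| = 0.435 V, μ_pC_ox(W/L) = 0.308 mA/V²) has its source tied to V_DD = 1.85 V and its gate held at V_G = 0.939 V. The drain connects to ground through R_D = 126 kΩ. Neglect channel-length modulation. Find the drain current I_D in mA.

V_SG = V_DD − V_G = 1.85 − 0.939 = 0.911 V, so V_ov = 0.911 − 0.435 = 0.476 V.
Assume saturation: I_D = ½ k_p V_ov² = 0.5 × 0.308 × 0.476² = 0.0349 mA, giving V_SD = V_DD − I_D R_D = 1.85 − 0.0349 × 126 = -2.55 V.
But -2.55 V < V_ov = 0.476 V, so the device is actually in triode.
In triode I_D = k_p[V_ov V_SD − ½ V_SD²] and I_D = (V_DD − V_SD)/R_D. Equating: 19.4 V_SD² − 19.47 V_SD + 1.85 = 0, giving V_SD = 0.106 V (the root below V_ov).
I_D = (1.85 − 0.106) / 126 = 0.0138 mA.

I_D = 0.0138 mA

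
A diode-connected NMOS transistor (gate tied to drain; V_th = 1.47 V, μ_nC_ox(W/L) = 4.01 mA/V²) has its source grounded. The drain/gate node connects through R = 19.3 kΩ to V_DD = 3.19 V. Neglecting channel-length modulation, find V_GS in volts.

V_GS = 1.67 V

With gate tied to drain, V_GS = V_DS ≥ V_GS − V_th, so the device is in saturation.
KCL at the drain: ½ k_n (V_GS − V_th)² = (V_DD − V_GS)/R.
Let x = V_GS − 1.47. Then 38.7 x² + x − 1.72 = 0, giving x = 0.198 V (positive root), so V_GS = 1.67 V.
I_D = (V_DD − V_GS)/R = (3.19 − 1.67) / 19.3 = 0.0788 mA.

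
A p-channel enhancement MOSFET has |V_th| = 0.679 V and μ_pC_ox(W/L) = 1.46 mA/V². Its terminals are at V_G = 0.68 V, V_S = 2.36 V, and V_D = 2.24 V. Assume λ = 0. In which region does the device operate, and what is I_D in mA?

Triode; I_D = 0.165 mA

V_SG = V_S − V_G = 2.36 − 0.68 = 1.68 V; V_SD = V_S − V_D = 2.36 − 2.24 = 0.12 V.
V_ov = V_SG − |V_th| = 1.68 − 0.679 = 1 V.
Since V_SD = 0.12 V < V_ov = 1 V, the device is in the triode region.
I_D = k_p [V_ov · V_SD − ½ V_SD²] = 1.46 × [1 × 0.12 − 0.5 × 0.12²] = 0.165 mA.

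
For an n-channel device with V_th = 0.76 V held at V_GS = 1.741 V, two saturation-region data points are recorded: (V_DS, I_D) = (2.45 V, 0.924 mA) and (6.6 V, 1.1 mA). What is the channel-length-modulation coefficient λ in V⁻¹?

With V_GS fixed, I_D ∝ (1 + λ V_DS) in saturation, so I_D2/I_D1 = (1 + λ V_DS2)/(1 + λ V_DS1).
1.1/0.924 = 1.19 = (1 + 6.6 λ)/(1 + 2.45 λ).
Solving: λ (I_D1 V_DS2 − I_D2 V_DS1) = I_D2 − I_D1, so λ = (1.1 − 0.924) / (0.924 × 6.6 − 1.1 × 2.45) = 0.176 / 3.4 = 0.0517 V⁻¹.

λ = 0.0517 V⁻¹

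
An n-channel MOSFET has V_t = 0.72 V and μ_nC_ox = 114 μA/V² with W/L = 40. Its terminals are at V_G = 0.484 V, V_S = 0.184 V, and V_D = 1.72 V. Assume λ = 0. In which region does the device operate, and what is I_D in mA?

V_GS = V_G − V_S = 0.484 − 0.184 = 0.3 V; V_DS = V_D − V_S = 1.72 − 0.184 = 1.54 V.
V_GS = 0.3 V < V_t = 0.72 V, so the transistor is in cutoff.

Cutoff; I_D = 0 mA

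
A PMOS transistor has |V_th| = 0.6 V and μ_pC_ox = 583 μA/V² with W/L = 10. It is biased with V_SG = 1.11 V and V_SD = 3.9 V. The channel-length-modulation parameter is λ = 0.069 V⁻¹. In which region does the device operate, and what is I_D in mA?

k_p = μ_pC_ox · (W/L) = 5.83 mA/V².
V_ov = V_SG − |V_th| = 1.11 − 0.6 = 0.51 V.
Since V_SD = 3.9 V ≥ V_ov = 0.51 V, the device is in saturation.
I_D = ½ k_p V_ov² (1 + λ V_SD) = 0.5 × 5.83 × 0.51² × (1 + 0.069 × 3.9) = 0.962 mA.

Saturation; I_D = 0.962 mA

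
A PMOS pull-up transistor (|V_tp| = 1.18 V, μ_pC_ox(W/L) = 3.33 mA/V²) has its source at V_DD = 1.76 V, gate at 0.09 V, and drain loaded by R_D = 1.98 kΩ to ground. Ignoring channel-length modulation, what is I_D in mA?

V_SG = V_DD − V_G = 1.76 − 0.09 = 1.67 V, so V_ov = 1.67 − 1.18 = 0.49 V.
Assume saturation: I_D = ½ k_p V_ov² = 0.5 × 3.33 × 0.49² = 0.4 mA, giving V_SD = V_DD − I_D R_D = 1.76 − 0.4 × 1.98 = 0.968 V.
V_SD = 0.968 V ≥ V_ov = 0.49 V, confirming saturation.

I_D = 0.400 mA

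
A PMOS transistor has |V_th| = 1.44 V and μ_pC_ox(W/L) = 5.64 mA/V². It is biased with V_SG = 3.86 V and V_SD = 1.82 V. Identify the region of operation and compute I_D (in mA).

Triode; I_D = 15.5 mA

V_ov = V_SG − |V_th| = 3.86 − 1.44 = 2.42 V.
Since V_SD = 1.82 V < V_ov = 2.42 V, the device is in the triode region.
I_D = k_p [V_ov · V_SD − ½ V_SD²] = 5.64 × [2.42 × 1.82 − 0.5 × 1.82²] = 15.5 mA.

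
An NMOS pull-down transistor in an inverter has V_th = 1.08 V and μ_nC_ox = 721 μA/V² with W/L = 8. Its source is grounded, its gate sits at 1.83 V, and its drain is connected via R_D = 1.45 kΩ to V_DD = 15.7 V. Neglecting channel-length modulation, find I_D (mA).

I_D = 1.62 mA

V_GS = V_G = 1.83 V, so V_ov = 1.83 − 1.08 = 0.75 V.
k_n = μ_nC_ox · (W/L) = 5.768 mA/V².
Assume saturation: I_D = ½ k_n V_ov² = 0.5 × 5.768 × 0.75² = 1.62 mA, giving V_DS = V_DD − I_D R_D = 15.7 − 1.62 × 1.45 = 13.3 V.
V_DS = 13.3 V ≥ V_ov = 0.75 V, confirming saturation.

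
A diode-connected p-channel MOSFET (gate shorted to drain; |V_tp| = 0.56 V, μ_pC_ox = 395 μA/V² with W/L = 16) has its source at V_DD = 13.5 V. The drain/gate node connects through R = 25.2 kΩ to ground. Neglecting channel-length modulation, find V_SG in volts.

With gate tied to drain, V_SG = V_SD ≥ V_SG − |V_tp|, so the device is in saturation.
k_p = μ_pC_ox · (W/L) = 6.32 mA/V².
KCL at the drain: ½ k_p (V_SG − |V_tp|)² = (V_DD − V_SG)/R.
Let x = V_SG − 0.56. Then 79.6 x² + x − 12.94 = 0, giving x = 0.397 V (positive root), so V_SG = 0.957 V.
I_D = (V_DD − V_SG)/R = (13.5 − 0.957) / 25.2 = 0.498 mA.

V_SG = 0.957 V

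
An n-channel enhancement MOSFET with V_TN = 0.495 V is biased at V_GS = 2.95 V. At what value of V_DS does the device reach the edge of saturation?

V_DS,sat = 2.46 V

The boundary between triode and saturation is V_DS = V_GS − V_TN = V_ov.
V_ov = 2.95 − 0.495 = 2.46 V.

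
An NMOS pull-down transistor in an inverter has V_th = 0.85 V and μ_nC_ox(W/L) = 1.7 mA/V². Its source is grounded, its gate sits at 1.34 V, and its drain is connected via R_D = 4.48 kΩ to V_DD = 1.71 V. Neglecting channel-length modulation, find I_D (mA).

V_GS = V_G = 1.34 V, so V_ov = 1.34 − 0.85 = 0.49 V.
Assume saturation: I_D = ½ k_n V_ov² = 0.5 × 1.7 × 0.49² = 0.204 mA, giving V_DS = V_DD − I_D R_D = 1.71 − 0.204 × 4.48 = 0.796 V.
V_DS = 0.796 V ≥ V_ov = 0.49 V, confirming saturation.

I_D = 0.204 mA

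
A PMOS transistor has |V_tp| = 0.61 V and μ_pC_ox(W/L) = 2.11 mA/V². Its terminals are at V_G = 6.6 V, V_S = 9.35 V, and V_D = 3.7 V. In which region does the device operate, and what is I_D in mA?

Saturation; I_D = 4.83 mA

V_SG = V_S − V_G = 9.35 − 6.6 = 2.75 V; V_SD = V_S − V_D = 9.35 − 3.7 = 5.65 V.
V_ov = V_SG − |V_tp| = 2.75 − 0.61 = 2.14 V.
Since V_SD = 5.65 V ≥ V_ov = 2.14 V, the device is in saturation.
I_D = ½ k_p V_ov² = 0.5 × 2.11 × 2.14² = 4.83 mA.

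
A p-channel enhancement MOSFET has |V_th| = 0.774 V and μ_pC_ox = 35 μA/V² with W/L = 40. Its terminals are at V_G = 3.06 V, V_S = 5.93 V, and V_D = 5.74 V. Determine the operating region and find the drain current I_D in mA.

Triode; I_D = 0.532 mA

V_SG = V_S − V_G = 5.93 − 3.06 = 2.87 V; V_SD = V_S − V_D = 5.93 − 5.74 = 0.19 V.
k_p = μ_pC_ox · (W/L) = 1.4 mA/V².
V_ov = V_SG − |V_th| = 2.87 − 0.774 = 2.1 V.
Since V_SD = 0.19 V < V_ov = 2.1 V, the device is in the triode region.
I_D = k_p [V_ov · V_SD − ½ V_SD²] = 1.4 × [2.1 × 0.19 − 0.5 × 0.19²] = 0.532 mA.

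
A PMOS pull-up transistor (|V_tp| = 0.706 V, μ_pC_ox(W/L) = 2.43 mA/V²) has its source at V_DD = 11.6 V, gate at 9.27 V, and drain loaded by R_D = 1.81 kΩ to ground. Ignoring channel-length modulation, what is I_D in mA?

V_SG = V_DD − V_G = 11.6 − 9.27 = 2.33 V, so V_ov = 2.33 − 0.706 = 1.62 V.
Assume saturation: I_D = ½ k_p V_ov² = 0.5 × 2.43 × 1.62² = 3.2 mA, giving V_SD = V_DD − I_D R_D = 11.6 − 3.2 × 1.81 = 5.8 V.
V_SD = 5.8 V ≥ V_ov = 1.62 V, confirming saturation.

I_D = 3.20 mA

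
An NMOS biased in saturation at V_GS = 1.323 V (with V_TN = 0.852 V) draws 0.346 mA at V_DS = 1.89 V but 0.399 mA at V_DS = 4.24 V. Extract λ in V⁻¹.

λ = 0.0743 V⁻¹

With V_GS fixed, I_D ∝ (1 + λ V_DS) in saturation, so I_D2/I_D1 = (1 + λ V_DS2)/(1 + λ V_DS1).
0.399/0.346 = 1.153 = (1 + 4.24 λ)/(1 + 1.89 λ).
Solving: λ (I_D1 V_DS2 − I_D2 V_DS1) = I_D2 − I_D1, so λ = (0.399 − 0.346) / (0.346 × 4.24 − 0.399 × 1.89) = 0.053 / 0.713 = 0.0743 V⁻¹.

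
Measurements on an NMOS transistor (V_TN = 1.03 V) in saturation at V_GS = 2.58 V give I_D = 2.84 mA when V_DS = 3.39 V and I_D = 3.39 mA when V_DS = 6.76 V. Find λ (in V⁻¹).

With V_GS fixed, I_D ∝ (1 + λ V_DS) in saturation, so I_D2/I_D1 = (1 + λ V_DS2)/(1 + λ V_DS1).
3.39/2.84 = 1.194 = (1 + 6.76 λ)/(1 + 3.39 λ).
Solving: λ (I_D1 V_DS2 − I_D2 V_DS1) = I_D2 − I_D1, so λ = (3.39 − 2.84) / (2.84 × 6.76 − 3.39 × 3.39) = 0.55 / 7.71 = 0.0714 V⁻¹.

λ = 0.0714 V⁻¹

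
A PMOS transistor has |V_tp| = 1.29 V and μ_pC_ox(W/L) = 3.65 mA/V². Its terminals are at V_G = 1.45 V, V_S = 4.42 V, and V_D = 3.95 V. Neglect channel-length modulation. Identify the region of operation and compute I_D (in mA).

Triode; I_D = 2.48 mA

V_SG = V_S − V_G = 4.42 − 1.45 = 2.97 V; V_SD = V_S − V_D = 4.42 − 3.95 = 0.47 V.
V_ov = V_SG − |V_tp| = 2.97 − 1.29 = 1.68 V.
Since V_SD = 0.47 V < V_ov = 1.68 V, the device is in the triode region.
I_D = k_p [V_ov · V_SD − ½ V_SD²] = 3.65 × [1.68 × 0.47 − 0.5 × 0.47²] = 2.48 mA.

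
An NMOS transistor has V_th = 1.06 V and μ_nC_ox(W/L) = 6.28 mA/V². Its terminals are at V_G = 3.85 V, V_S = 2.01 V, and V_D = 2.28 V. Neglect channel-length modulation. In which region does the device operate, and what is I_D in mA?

V_GS = V_G − V_S = 3.85 − 2.01 = 1.84 V; V_DS = V_D − V_S = 2.28 − 2.01 = 0.27 V.
V_ov = V_GS − V_th = 1.84 − 1.06 = 0.78 V.
Since V_DS = 0.27 V < V_ov = 0.78 V, the device is in the triode region.
I_D = k_n [V_ov · V_DS − ½ V_DS²] = 6.28 × [0.78 × 0.27 − 0.5 × 0.27²] = 1.09 mA.

Triode; I_D = 1.09 mA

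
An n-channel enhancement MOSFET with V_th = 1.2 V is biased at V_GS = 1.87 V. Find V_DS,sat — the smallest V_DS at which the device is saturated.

The boundary between triode and saturation is V_DS = V_GS − V_th = V_ov.
V_ov = 1.87 − 1.2 = 0.67 V.

V_DS,sat = 0.670 V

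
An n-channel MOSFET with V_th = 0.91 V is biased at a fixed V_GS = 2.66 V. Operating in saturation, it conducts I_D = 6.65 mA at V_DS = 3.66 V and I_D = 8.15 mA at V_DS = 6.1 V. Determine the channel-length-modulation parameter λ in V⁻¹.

λ = 0.140 V⁻¹

With V_GS fixed, I_D ∝ (1 + λ V_DS) in saturation, so I_D2/I_D1 = (1 + λ V_DS2)/(1 + λ V_DS1).
8.15/6.65 = 1.226 = (1 + 6.1 λ)/(1 + 3.66 λ).
Solving: λ (I_D1 V_DS2 − I_D2 V_DS1) = I_D2 − I_D1, so λ = (8.15 − 6.65) / (6.65 × 6.1 − 8.15 × 3.66) = 1.5 / 10.7 = 0.14 V⁻¹.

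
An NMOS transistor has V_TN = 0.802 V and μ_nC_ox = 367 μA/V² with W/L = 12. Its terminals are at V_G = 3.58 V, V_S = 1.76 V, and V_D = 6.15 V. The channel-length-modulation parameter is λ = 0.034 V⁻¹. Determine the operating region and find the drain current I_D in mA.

Saturation; I_D = 2.62 mA

V_GS = V_G − V_S = 3.58 − 1.76 = 1.82 V; V_DS = V_D − V_S = 6.15 − 1.76 = 4.39 V.
k_n = μ_nC_ox · (W/L) = 4.404 mA/V².
V_ov = V_GS − V_TN = 1.82 − 0.802 = 1.02 V.
Since V_DS = 4.39 V ≥ V_ov = 1.02 V, the device is in saturation.
I_D = ½ k_n V_ov² (1 + λ V_DS) = 0.5 × 4.404 × 1.02² × (1 + 0.034 × 4.39) = 2.62 mA.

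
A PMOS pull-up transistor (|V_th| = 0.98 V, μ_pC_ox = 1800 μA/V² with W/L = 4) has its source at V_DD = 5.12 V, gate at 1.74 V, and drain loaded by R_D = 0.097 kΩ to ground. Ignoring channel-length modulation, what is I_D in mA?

I_D = 20.7 mA

V_SG = V_DD − V_G = 5.12 − 1.74 = 3.38 V, so V_ov = 3.38 − 0.98 = 2.4 V.
k_p = μ_pC_ox · (W/L) = 7.2 mA/V².
Assume saturation: I_D = ½ k_p V_ov² = 0.5 × 7.2 × 2.4² = 20.7 mA, giving V_SD = V_DD − I_D R_D = 5.12 − 20.7 × 0.097 = 3.11 V.
V_SD = 3.11 V ≥ V_ov = 2.4 V, confirming saturation.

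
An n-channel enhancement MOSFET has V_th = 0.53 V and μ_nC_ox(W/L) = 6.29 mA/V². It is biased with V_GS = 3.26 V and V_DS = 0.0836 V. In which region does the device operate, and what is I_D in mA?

V_ov = V_GS − V_th = 3.26 − 0.53 = 2.73 V.
Since V_DS = 0.0836 V < V_ov = 2.73 V, the device is in the triode region.
I_D = k_n [V_ov · V_DS − ½ V_DS²] = 6.29 × [2.73 × 0.0836 − 0.5 × 0.0836²] = 1.41 mA.

Triode; I_D = 1.41 mA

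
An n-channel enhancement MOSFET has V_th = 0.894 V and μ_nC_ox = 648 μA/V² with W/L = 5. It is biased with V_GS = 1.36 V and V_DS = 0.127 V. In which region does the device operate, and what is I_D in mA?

k_n = μ_nC_ox · (W/L) = 3.24 mA/V².
V_ov = V_GS − V_th = 1.36 − 0.894 = 0.466 V.
Since V_DS = 0.127 V < V_ov = 0.466 V, the device is in the triode region.
I_D = k_n [V_ov · V_DS − ½ V_DS²] = 3.24 × [0.466 × 0.127 − 0.5 × 0.127²] = 0.166 mA.

Triode; I_D = 0.166 mA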